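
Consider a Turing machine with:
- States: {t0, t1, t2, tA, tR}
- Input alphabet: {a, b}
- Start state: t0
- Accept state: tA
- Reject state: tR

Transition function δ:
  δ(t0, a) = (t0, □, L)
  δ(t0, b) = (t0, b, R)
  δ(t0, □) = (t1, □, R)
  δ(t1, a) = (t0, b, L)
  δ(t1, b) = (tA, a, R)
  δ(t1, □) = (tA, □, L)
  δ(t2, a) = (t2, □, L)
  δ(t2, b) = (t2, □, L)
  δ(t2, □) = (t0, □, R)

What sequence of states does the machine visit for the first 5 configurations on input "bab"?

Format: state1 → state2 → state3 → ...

Execution trace:
Initial: [t0]bab
Step 1: δ(t0, b) = (t0, b, R) → b[t0]ab
Step 2: δ(t0, a) = (t0, □, L) → [t0]b□b
Step 3: δ(t0, b) = (t0, b, R) → b[t0]□b
Step 4: δ(t0, □) = (t1, □, R) → b□[t1]b

State sequence: t0 → t0 → t0 → t0 → t1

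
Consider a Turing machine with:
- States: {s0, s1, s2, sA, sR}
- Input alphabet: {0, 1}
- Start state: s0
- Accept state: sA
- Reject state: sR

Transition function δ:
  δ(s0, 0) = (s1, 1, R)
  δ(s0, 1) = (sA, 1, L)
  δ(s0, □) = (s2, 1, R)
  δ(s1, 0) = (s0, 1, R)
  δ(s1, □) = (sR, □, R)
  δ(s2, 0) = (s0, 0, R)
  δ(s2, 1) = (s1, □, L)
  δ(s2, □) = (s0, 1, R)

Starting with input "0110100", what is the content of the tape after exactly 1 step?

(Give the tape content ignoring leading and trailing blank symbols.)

Execution trace:
Initial: [s0]0110100
Step 1: δ(s0, 0) = (s1, 1, R) → 1[s1]110100

No transition is defined for δ(s1, 1). By convention the machine halts and rejects.

After 1 step, the tape (ignoring leading/trailing blanks) is: 1110100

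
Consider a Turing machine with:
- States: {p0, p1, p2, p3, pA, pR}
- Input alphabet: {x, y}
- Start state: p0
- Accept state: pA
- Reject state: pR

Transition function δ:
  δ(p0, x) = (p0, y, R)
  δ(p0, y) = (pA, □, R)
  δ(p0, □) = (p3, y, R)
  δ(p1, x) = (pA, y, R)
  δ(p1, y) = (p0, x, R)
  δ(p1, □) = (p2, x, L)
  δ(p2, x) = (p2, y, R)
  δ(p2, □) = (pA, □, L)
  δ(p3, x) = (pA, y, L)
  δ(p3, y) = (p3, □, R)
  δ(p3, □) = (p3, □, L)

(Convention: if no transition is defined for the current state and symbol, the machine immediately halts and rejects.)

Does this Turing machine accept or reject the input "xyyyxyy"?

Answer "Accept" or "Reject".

Execution trace:
Initial: [p0]xyyyxyy
Step 1: δ(p0, x) = (p0, y, R) → y[p0]yyyxyy
Step 2: δ(p0, y) = (pA, □, R) → y□[pA]yyxyy

The machine reaches the accept state pA and halts.

Answer: Accept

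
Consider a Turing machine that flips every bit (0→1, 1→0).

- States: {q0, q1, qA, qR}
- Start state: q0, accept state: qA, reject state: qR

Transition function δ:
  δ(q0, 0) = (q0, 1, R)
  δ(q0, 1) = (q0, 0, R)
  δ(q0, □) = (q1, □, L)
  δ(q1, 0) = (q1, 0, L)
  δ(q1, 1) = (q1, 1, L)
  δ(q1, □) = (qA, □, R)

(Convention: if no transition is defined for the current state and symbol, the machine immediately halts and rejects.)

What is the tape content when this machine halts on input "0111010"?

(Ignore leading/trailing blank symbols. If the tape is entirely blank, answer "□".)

Execution trace:
Initial: [q0]0111010
Step 1: δ(q0, 0) = (q0, 1, R) → 1[q0]111010
Step 2: δ(q0, 1) = (q0, 0, R) → 10[q0]11010
Step 3: δ(q0, 1) = (q0, 0, R) → 100[q0]1010
Step 4: δ(q0, 1) = (q0, 0, R) → 1000[q0]010
Step 5: δ(q0, 0) = (q0, 1, R) → 10001[q0]10
Step 6: δ(q0, 1) = (q0, 0, R) → 100010[q0]0
Step 7: δ(q0, 0) = (q0, 1, R) → 1000101[q0]□
Step 8: δ(q0, □) = (q1, □, L) → 100010[q1]1□
Step 9: δ(q1, 1) = (q1, 1, L) → 10001[q1]01□
Step 10: δ(q1, 0) = (q1, 0, L) → 1000[q1]101□
Step 11: δ(q1, 1) = (q1, 1, L) → 100[q1]0101□
Step 12: δ(q1, 0) = (q1, 0, L) → 10[q1]00101□
Step 13: δ(q1, 0) = (q1, 0, L) → 1[q1]000101□
Step 14: δ(q1, 0) = (q1, 0, L) → [q1]1000101□
Step 15: δ(q1, 1) = (q1, 1, L) → [q1]□1000101□
Step 16: δ(q1, □) = (qA, □, R) → □[qA]1000101□

The machine reaches the accept state qA and halts.

Final tape (ignoring leading/trailing blanks): 1000101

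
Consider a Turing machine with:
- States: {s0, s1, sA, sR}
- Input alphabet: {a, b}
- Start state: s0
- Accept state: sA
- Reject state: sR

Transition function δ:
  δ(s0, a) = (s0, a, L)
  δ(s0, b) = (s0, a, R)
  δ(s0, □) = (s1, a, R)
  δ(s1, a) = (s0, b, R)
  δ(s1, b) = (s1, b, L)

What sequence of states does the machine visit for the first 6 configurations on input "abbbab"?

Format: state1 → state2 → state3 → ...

Execution trace:
Initial: [s0]abbbab
Step 1: δ(s0, a) = (s0, a, L) → [s0]□abbbab
Step 2: δ(s0, □) = (s1, a, R) → a[s1]abbbab
Step 3: δ(s1, a) = (s0, b, R) → ab[s0]bbbab
Step 4: δ(s0, b) = (s0, a, R) → aba[s0]bbab
Step 5: δ(s0, b) = (s0, a, R) → abaa[s0]bab

State sequence: s0 → s0 → s1 → s0 → s0 → s0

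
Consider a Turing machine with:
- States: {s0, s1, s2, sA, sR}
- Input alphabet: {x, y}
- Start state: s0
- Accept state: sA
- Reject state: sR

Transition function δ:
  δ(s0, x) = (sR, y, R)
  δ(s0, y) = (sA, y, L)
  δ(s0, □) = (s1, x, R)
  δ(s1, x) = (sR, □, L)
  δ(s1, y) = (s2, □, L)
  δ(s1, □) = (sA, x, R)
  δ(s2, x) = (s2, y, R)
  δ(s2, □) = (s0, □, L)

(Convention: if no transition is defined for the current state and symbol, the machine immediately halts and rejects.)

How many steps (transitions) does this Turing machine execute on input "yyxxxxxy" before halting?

Execution trace:
Initial: [s0]yyxxxxxy
Step 1: δ(s0, y) = (sA, y, L) → [sA]□yyxxxxxy

The machine reaches the accept state sA and halts.

The machine executed 1 step before halting.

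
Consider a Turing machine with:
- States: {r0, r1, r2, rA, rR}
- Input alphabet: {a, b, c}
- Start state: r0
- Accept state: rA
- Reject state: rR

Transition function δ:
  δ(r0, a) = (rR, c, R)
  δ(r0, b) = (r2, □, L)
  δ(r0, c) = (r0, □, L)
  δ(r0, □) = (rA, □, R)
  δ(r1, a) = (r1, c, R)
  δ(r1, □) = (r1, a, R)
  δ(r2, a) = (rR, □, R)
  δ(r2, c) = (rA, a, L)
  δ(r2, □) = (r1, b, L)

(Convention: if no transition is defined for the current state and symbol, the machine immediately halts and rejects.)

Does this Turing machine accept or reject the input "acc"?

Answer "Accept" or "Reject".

Execution trace:
Initial: [r0]acc
Step 1: δ(r0, a) = (rR, c, R) → c[rR]cc

The machine reaches the reject state rR and halts.

Answer: Reject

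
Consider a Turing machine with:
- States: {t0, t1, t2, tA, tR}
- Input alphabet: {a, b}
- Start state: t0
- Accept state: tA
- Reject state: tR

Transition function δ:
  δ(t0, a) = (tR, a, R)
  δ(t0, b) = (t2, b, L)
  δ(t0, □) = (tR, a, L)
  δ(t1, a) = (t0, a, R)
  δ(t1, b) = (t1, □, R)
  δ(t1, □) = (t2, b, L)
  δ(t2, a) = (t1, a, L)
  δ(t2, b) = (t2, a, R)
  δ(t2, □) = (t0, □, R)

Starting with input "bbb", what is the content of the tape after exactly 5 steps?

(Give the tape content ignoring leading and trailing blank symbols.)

Execution trace:
Initial: [t0]bbb
Step 1: δ(t0, b) = (t2, b, L) → [t2]□bbb
Step 2: δ(t2, □) = (t0, □, R) → □[t0]bbb
Step 3: δ(t0, b) = (t2, b, L) → [t2]□bbb
Step 4: δ(t2, □) = (t0, □, R) → □[t0]bbb
Step 5: δ(t0, b) = (t2, b, L) → [t2]□bbb

After 5 steps, the tape (ignoring leading/trailing blanks) is: bbb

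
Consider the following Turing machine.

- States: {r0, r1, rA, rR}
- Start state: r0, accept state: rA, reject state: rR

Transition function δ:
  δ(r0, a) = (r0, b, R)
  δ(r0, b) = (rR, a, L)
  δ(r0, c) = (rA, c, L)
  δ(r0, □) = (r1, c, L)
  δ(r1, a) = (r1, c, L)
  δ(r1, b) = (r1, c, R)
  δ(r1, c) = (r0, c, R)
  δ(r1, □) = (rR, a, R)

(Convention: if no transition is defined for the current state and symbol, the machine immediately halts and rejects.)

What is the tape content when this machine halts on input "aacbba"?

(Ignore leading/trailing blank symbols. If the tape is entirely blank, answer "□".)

Execution trace:
Initial: [r0]aacbba
Step 1: δ(r0, a) = (r0, b, R) → b[r0]acbba
Step 2: δ(r0, a) = (r0, b, R) → bb[r0]cbba
Step 3: δ(r0, c) = (rA, c, L) → b[rA]bcbba

The machine reaches the accept state rA and halts.

Final tape (ignoring leading/trailing blanks): bbcbba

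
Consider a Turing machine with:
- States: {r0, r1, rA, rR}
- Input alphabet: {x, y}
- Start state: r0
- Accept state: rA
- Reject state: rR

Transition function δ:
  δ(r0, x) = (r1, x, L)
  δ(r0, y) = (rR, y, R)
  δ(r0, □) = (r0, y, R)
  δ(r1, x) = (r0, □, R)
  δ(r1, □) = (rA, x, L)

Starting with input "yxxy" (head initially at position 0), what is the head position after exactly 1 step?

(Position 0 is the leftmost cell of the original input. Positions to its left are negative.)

Execution trace (head position shown):
Step 0: [r0]yxxy  (head at position 0)
Step 1: move right → y[rR]xxy  (head at position 1)

After 1 step, the head is at position 1.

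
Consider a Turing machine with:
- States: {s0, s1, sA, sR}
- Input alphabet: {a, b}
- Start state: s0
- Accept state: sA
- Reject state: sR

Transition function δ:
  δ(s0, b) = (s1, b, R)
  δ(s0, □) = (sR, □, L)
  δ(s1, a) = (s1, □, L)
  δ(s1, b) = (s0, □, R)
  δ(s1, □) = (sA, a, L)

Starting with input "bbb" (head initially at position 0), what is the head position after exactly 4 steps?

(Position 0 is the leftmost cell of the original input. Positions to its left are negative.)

Execution trace (head position shown):
Step 0: [s0]bbb  (head at position 0)
Step 1: move right → b[s1]bb  (head at position 1)
Step 2: move right → b□[s0]b  (head at position 2)
Step 3: move right → b□b[s1]□  (head at position 3)
Step 4: move left → b□[sA]ba  (head at position 2)

After 4 steps, the head is at position 2.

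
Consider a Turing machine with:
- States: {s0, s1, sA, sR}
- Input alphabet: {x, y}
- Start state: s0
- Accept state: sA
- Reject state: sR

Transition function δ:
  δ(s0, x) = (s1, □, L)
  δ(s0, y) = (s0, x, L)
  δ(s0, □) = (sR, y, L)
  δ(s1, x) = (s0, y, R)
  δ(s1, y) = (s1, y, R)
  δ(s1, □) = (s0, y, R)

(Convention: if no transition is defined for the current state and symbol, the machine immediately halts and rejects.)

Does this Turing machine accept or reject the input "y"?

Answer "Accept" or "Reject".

Execution trace:
Initial: [s0]y
Step 1: δ(s0, y) = (s0, x, L) → [s0]□x
Step 2: δ(s0, □) = (sR, y, L) → [sR]□yx

The machine reaches the reject state sR and halts.

Answer: Reject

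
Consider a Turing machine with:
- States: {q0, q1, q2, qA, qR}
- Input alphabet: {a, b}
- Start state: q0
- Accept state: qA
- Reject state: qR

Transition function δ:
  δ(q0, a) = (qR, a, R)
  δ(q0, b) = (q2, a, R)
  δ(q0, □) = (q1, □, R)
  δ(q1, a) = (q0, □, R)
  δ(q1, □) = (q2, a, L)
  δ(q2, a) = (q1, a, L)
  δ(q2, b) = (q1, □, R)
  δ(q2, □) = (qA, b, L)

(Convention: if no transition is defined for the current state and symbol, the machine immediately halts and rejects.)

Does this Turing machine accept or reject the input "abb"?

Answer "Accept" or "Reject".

Execution trace:
Initial: [q0]abb
Step 1: δ(q0, a) = (qR, a, R) → a[qR]bb

The machine reaches the reject state qR and halts.

Answer: Reject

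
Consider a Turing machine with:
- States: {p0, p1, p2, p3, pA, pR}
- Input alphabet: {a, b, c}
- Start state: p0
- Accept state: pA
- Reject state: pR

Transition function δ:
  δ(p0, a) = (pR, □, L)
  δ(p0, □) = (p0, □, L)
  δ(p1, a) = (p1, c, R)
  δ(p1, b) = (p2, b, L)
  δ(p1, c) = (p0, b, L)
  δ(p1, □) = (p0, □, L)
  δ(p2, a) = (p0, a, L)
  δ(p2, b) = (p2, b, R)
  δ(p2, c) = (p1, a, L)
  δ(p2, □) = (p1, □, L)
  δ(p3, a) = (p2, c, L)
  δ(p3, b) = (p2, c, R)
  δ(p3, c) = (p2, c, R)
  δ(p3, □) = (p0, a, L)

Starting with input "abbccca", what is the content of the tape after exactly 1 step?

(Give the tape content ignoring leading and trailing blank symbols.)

Execution trace:
Initial: [p0]abbccca
Step 1: δ(p0, a) = (pR, □, L) → [pR]□□bbccca

The machine reaches the reject state pR and halts.

After 1 step, the tape (ignoring leading/trailing blanks) is: bbccca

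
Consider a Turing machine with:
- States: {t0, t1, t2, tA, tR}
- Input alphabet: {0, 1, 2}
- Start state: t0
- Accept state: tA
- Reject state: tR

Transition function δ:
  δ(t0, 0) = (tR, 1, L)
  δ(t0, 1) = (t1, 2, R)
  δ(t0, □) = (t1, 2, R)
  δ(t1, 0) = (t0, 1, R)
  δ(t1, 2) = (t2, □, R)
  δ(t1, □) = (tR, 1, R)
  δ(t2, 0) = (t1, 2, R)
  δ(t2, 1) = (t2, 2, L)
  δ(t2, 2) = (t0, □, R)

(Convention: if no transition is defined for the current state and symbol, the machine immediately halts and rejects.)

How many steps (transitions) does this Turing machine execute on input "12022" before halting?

Execution trace:
Initial: [t0]12022
Step 1: δ(t0, 1) = (t1, 2, R) → 2[t1]2022
Step 2: δ(t1, 2) = (t2, □, R) → 2□[t2]022
Step 3: δ(t2, 0) = (t1, 2, R) → 2□2[t1]22
Step 4: δ(t1, 2) = (t2, □, R) → 2□2□[t2]2
Step 5: δ(t2, 2) = (t0, □, R) → 2□2□□[t0]□
Step 6: δ(t0, □) = (t1, 2, R) → 2□2□□2[t1]□
Step 7: δ(t1, □) = (tR, 1, R) → 2□2□□21[tR]□

The machine reaches the reject state tR and halts.

The machine executed 7 steps before halting.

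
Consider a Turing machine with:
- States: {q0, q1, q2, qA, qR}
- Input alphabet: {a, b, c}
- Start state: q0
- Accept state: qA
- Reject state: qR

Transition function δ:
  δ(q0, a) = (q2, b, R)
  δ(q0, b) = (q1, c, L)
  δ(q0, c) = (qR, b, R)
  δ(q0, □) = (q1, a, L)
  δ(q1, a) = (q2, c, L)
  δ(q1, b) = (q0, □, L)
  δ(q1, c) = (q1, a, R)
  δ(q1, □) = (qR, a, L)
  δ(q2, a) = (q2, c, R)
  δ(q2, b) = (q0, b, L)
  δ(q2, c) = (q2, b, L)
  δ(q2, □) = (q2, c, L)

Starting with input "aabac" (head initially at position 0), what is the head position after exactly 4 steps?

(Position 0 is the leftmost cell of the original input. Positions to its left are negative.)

Execution trace (head position shown):
Step 0: [q0]aabac  (head at position 0)
Step 1: move right → b[q2]abac  (head at position 1)
Step 2: move right → bc[q2]bac  (head at position 2)
Step 3: move left → b[q0]cbac  (head at position 1)
Step 4: move right → bb[qR]bac  (head at position 2)

After 4 steps, the head is at position 2.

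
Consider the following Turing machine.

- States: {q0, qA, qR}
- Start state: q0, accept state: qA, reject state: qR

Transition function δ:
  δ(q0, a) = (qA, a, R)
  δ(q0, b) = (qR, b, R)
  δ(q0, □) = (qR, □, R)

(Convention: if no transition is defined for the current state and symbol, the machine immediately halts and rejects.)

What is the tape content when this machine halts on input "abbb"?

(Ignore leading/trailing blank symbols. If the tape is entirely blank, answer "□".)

Execution trace:
Initial: [q0]abbb
Step 1: δ(q0, a) = (qA, a, R) → a[qA]bbb

The machine reaches the accept state qA and halts.

Final tape (ignoring leading/trailing blanks): abbb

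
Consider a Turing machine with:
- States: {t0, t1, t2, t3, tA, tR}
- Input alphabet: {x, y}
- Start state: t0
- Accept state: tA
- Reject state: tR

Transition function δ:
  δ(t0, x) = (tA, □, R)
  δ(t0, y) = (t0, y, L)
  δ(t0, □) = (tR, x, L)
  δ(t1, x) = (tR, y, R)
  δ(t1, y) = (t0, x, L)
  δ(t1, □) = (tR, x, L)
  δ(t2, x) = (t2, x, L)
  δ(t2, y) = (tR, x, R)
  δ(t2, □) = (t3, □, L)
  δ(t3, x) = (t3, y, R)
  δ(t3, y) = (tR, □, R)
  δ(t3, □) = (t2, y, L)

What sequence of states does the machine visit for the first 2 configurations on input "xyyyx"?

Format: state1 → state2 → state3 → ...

Execution trace:
Initial: [t0]xyyyx
Step 1: δ(t0, x) = (tA, □, R) → □[tA]yyyx

The machine reaches the accept state tA and halts.

State sequence: t0 → tA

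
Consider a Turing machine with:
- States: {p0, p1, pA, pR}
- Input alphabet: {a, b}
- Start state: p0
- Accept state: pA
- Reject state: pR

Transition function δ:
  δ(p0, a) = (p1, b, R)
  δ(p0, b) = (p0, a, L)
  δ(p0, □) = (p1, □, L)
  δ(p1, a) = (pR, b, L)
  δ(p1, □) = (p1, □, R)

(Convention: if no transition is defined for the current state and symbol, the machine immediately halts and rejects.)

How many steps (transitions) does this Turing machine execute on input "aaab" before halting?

Execution trace:
Initial: [p0]aaab
Step 1: δ(p0, a) = (p1, b, R) → b[p1]aab
Step 2: δ(p1, a) = (pR, b, L) → [pR]bbab

The machine reaches the reject state pR and halts.

The machine executed 2 steps before halting.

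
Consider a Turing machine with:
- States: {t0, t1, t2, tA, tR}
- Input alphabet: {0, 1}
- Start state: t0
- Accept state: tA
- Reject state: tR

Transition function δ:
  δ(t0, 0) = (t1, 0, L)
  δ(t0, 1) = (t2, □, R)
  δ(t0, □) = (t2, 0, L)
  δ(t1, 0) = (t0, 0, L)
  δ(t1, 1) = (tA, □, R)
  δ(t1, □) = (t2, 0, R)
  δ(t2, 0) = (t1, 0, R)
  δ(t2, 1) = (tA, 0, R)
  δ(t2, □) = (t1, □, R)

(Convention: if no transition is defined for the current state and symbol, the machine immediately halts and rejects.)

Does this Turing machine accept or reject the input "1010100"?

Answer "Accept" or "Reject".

Execution trace:
Initial: [t0]1010100
Step 1: δ(t0, 1) = (t2, □, R) → □[t2]010100
Step 2: δ(t2, 0) = (t1, 0, R) → □0[t1]10100
Step 3: δ(t1, 1) = (tA, □, R) → □0□[tA]0100

The machine reaches the accept state tA and halts.

Answer: Accept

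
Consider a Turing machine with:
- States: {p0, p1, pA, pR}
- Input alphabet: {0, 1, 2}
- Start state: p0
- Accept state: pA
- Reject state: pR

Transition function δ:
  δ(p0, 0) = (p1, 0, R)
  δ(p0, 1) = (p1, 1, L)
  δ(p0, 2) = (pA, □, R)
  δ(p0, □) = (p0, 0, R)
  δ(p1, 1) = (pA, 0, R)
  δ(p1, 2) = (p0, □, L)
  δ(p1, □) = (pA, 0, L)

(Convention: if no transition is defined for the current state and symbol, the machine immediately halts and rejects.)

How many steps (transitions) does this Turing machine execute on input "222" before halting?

Execution trace:
Initial: [p0]222
Step 1: δ(p0, 2) = (pA, □, R) → □[pA]22

The machine reaches the accept state pA and halts.

The machine executed 1 step before halting.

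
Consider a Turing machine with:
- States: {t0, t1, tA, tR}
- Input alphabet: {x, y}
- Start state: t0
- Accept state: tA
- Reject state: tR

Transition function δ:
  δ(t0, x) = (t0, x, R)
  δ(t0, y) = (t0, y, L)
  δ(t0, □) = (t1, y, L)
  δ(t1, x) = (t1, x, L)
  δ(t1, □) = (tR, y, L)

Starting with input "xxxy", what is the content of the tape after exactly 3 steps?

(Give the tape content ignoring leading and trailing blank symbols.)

Execution trace:
Initial: [t0]xxxy
Step 1: δ(t0, x) = (t0, x, R) → x[t0]xxy
Step 2: δ(t0, x) = (t0, x, R) → xx[t0]xy
Step 3: δ(t0, x) = (t0, x, R) → xxx[t0]y

After 3 steps, the tape (ignoring leading/trailing blanks) is: xxxy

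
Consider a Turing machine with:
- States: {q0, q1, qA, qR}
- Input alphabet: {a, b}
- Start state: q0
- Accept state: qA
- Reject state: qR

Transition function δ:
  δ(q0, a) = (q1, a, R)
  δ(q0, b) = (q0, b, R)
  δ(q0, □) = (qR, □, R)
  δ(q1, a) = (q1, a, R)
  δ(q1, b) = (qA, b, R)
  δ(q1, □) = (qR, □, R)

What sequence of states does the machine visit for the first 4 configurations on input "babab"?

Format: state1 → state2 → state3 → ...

Execution trace:
Initial: [q0]babab
Step 1: δ(q0, b) = (q0, b, R) → b[q0]abab
Step 2: δ(q0, a) = (q1, a, R) → ba[q1]bab
Step 3: δ(q1, b) = (qA, b, R) → bab[qA]ab

The machine reaches the accept state qA and halts.

State sequence: q0 → q0 → q1 → qA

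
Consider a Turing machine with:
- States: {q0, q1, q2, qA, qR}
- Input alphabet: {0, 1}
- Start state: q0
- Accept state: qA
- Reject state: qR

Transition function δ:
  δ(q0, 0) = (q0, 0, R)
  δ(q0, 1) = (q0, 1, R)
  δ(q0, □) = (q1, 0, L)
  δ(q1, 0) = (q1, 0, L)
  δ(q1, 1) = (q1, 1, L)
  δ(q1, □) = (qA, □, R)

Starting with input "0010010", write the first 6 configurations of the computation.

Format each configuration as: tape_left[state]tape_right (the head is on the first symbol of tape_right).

Transitions applied:
Step 1: δ(q0, 0) = (q0, 0, R)
Step 2: δ(q0, 0) = (q0, 0, R)
Step 3: δ(q0, 1) = (q0, 1, R)
Step 4: δ(q0, 0) = (q0, 0, R)
Step 5: δ(q0, 0) = (q0, 0, R)

The first 6 configurations are:
[q0]0010010 ⊢ 0[q0]010010 ⊢ 00[q0]10010 ⊢ 001[q0]0010 ⊢ 0010[q0]010 ⊢ 00100[q0]10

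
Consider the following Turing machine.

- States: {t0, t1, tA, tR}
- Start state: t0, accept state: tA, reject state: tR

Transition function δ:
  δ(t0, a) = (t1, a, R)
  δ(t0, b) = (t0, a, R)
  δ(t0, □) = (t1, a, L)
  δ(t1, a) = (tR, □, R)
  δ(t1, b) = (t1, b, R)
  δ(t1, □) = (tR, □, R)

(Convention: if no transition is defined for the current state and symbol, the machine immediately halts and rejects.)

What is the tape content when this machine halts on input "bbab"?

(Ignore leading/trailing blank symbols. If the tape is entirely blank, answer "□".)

Execution trace:
Initial: [t0]bbab
Step 1: δ(t0, b) = (t0, a, R) → a[t0]bab
Step 2: δ(t0, b) = (t0, a, R) → aa[t0]ab
Step 3: δ(t0, a) = (t1, a, R) → aaa[t1]b
Step 4: δ(t1, b) = (t1, b, R) → aaab[t1]□
Step 5: δ(t1, □) = (tR, □, R) → aaab□[tR]□

The machine reaches the reject state tR and halts.

Final tape (ignoring leading/trailing blanks): aaab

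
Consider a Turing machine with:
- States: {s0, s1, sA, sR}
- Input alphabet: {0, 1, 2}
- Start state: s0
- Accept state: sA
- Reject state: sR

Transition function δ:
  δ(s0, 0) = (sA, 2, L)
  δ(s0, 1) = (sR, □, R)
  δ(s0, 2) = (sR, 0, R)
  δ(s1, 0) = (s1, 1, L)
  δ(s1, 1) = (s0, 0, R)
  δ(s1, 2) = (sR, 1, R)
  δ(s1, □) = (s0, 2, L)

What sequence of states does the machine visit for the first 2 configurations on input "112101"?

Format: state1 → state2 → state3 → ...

Execution trace:
Initial: [s0]112101
Step 1: δ(s0, 1) = (sR, □, R) → □[sR]12101

The machine reaches the reject state sR and halts.

State sequence: s0 → sR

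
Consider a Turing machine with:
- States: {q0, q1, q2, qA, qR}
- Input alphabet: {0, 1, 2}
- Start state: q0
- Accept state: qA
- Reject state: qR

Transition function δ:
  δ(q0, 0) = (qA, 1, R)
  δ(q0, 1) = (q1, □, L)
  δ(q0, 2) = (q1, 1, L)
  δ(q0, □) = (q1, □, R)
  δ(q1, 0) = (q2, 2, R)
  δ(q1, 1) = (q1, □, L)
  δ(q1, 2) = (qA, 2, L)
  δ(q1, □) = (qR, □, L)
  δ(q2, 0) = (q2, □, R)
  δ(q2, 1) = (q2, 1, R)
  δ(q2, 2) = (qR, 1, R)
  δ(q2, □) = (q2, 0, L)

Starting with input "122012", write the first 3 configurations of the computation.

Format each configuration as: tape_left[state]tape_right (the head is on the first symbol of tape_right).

Transitions applied:
Step 1: δ(q0, 1) = (q1, □, L)
Step 2: δ(q1, □) = (qR, □, L)

The first 3 configurations are:
[q0]122012 ⊢ [q1]□□22012 ⊢ [qR]□□□22012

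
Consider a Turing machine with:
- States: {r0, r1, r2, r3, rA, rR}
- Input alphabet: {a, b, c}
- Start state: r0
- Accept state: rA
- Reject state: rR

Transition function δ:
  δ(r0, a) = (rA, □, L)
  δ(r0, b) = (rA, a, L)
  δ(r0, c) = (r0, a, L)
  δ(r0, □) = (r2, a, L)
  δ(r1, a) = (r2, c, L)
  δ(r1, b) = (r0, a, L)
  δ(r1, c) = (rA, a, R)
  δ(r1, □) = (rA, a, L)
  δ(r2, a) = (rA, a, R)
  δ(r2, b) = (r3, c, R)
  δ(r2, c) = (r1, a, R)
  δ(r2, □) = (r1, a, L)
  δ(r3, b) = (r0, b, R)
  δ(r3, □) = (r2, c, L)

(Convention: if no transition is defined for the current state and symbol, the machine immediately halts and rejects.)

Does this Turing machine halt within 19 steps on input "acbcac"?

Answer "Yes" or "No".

Execution trace:
Initial: [r0]acbcac
Step 1: δ(r0, a) = (rA, □, L) → [rA]□□cbcac

The machine reaches the accept state rA and halts.
The machine halted after 1 step (within the 19-step bound).

Answer: Yes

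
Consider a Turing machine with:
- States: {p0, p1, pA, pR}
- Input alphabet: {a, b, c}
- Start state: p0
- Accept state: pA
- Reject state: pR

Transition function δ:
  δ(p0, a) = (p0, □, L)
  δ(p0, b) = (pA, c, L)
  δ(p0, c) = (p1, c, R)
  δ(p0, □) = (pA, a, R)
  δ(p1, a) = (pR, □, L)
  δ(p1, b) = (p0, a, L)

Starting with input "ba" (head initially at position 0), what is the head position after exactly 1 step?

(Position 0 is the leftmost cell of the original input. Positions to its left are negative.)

Execution trace (head position shown):
Step 0: [p0]ba  (head at position 0)
Step 1: move left → [pA]□ca  (head at position -1)

After 1 step, the head is at position -1.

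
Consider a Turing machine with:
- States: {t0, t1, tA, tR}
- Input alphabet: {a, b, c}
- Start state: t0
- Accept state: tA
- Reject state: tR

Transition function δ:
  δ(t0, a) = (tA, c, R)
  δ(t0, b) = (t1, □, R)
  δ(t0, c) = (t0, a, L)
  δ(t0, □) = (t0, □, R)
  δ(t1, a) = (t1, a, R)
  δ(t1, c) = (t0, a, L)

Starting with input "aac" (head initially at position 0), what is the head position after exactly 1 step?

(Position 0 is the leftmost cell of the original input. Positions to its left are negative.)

Execution trace (head position shown):
Step 0: [t0]aac  (head at position 0)
Step 1: move right → c[tA]ac  (head at position 1)

After 1 step, the head is at position 1.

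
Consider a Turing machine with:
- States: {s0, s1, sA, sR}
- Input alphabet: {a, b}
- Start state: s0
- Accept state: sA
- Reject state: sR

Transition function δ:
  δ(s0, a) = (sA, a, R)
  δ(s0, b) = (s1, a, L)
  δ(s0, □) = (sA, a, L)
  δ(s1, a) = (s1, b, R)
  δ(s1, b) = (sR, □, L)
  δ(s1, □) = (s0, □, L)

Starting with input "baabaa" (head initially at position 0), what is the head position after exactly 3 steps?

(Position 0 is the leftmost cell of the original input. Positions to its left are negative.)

Execution trace (head position shown):
Step 0: [s0]baabaa  (head at position 0)
Step 1: move left → [s1]□aaabaa  (head at position -1)
Step 2: move left → [s0]□□aaabaa  (head at position -2)
Step 3: move left → [sA]□a□aaabaa  (head at position -3)

After 3 steps, the head is at position -3.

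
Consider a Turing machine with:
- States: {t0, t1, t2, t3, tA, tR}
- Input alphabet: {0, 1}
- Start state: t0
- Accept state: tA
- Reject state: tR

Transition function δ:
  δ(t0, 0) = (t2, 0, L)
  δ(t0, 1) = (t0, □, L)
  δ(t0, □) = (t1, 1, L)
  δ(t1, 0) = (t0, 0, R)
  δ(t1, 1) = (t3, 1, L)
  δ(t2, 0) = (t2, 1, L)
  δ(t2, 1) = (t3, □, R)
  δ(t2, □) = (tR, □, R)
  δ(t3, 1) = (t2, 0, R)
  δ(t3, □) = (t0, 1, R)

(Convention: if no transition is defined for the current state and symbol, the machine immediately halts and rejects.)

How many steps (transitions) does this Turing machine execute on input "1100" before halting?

Execution trace:
Initial: [t0]1100
Step 1: δ(t0, 1) = (t0, □, L) → [t0]□□100
Step 2: δ(t0, □) = (t1, 1, L) → [t1]□1□100

No transition is defined for δ(t1, □). By convention the machine halts and rejects.

The machine executed 2 steps before halting.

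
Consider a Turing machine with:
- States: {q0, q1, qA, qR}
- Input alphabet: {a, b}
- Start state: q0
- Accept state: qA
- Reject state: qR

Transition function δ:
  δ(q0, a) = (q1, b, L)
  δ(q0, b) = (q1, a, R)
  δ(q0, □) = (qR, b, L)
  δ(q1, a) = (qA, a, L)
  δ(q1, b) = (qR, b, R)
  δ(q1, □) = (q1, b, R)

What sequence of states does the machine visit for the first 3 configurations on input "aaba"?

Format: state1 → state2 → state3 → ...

Execution trace:
Initial: [q0]aaba
Step 1: δ(q0, a) = (q1, b, L) → [q1]□baba
Step 2: δ(q1, □) = (q1, b, R) → b[q1]baba

State sequence: q0 → q1 → q1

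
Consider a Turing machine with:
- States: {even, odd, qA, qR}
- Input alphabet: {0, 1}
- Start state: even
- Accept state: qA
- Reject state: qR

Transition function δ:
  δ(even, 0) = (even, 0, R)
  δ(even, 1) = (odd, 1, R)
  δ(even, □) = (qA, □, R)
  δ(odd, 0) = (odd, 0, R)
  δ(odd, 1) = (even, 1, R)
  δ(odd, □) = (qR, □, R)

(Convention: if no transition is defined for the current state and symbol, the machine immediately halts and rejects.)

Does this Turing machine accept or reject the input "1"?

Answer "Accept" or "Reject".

Execution trace:
Initial: [even]1
Step 1: δ(even, 1) = (odd, 1, R) → 1[odd]□
Step 2: δ(odd, □) = (qR, □, R) → 1□[qR]□

The machine reaches the reject state qR and halts.

Answer: Reject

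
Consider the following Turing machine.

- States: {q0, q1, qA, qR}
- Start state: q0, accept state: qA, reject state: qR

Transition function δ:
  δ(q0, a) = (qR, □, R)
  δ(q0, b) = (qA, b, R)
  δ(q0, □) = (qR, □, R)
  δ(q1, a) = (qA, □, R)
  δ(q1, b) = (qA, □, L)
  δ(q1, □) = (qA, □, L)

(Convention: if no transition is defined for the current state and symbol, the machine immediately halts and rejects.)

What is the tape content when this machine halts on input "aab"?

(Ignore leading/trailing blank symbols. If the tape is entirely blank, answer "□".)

Execution trace:
Initial: [q0]aab
Step 1: δ(q0, a) = (qR, □, R) → □[qR]ab

The machine reaches the reject state qR and halts.

Final tape (ignoring leading/trailing blanks): ab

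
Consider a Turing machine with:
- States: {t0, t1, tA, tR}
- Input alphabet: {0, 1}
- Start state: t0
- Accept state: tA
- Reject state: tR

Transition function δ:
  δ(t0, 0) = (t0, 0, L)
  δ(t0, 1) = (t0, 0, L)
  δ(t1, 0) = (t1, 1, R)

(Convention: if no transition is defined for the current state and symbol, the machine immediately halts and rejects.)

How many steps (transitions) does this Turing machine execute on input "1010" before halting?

Execution trace:
Initial: [t0]1010
Step 1: δ(t0, 1) = (t0, 0, L) → [t0]□0010

No transition is defined for δ(t0, □). By convention the machine halts and rejects.

The machine executed 1 step before halting.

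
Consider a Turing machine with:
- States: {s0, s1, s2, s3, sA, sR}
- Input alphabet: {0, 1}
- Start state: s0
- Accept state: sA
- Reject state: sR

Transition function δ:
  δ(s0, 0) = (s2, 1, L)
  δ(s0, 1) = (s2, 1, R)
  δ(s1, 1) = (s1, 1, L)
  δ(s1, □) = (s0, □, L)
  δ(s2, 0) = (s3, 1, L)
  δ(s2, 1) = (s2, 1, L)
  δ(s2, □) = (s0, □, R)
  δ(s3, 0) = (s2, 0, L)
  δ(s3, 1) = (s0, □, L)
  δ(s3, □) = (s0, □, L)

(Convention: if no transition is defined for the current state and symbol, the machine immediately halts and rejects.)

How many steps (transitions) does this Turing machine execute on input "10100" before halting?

Execution trace:
Initial: [s0]10100
Step 1: δ(s0, 1) = (s2, 1, R) → 1[s2]0100
Step 2: δ(s2, 0) = (s3, 1, L) → [s3]11100
Step 3: δ(s3, 1) = (s0, □, L) → [s0]□□1100

No transition is defined for δ(s0, □). By convention the machine halts and rejects.

The machine executed 3 steps before halting.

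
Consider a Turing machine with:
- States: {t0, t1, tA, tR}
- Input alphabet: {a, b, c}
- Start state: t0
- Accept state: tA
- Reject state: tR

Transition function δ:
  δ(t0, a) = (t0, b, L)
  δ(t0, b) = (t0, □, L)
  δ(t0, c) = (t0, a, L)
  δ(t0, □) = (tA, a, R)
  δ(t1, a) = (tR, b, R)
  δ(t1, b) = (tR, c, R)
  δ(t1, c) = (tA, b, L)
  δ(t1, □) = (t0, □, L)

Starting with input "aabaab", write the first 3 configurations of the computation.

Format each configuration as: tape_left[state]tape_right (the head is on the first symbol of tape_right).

Transitions applied:
Step 1: δ(t0, a) = (t0, b, L)
Step 2: δ(t0, □) = (tA, a, R)

The first 3 configurations are:
[t0]aabaab ⊢ [t0]□babaab ⊢ a[tA]babaab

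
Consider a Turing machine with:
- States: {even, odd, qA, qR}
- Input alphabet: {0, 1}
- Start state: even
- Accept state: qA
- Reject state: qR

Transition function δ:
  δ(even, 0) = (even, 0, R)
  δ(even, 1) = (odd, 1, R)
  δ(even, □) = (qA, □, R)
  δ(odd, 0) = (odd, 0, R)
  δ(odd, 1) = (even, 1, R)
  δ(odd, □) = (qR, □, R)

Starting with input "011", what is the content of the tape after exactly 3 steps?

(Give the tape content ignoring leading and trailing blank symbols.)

Execution trace:
Initial: [even]011
Step 1: δ(even, 0) = (even, 0, R) → 0[even]11
Step 2: δ(even, 1) = (odd, 1, R) → 01[odd]1
Step 3: δ(odd, 1) = (even, 1, R) → 011[even]□

After 3 steps, the tape (ignoring leading/trailing blanks) is: 011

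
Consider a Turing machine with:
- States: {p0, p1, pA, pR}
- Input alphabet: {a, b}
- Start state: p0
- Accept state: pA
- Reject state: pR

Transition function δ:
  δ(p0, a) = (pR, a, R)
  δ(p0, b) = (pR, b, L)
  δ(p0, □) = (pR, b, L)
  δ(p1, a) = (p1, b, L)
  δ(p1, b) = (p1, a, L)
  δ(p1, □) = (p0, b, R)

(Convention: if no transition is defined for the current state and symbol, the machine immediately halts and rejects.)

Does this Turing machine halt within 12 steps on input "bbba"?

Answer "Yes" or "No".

Execution trace:
Initial: [p0]bbba
Step 1: δ(p0, b) = (pR, b, L) → [pR]□bbba

The machine reaches the reject state pR and halts.
The machine halted after 1 step (within the 12-step bound).

Answer: Yes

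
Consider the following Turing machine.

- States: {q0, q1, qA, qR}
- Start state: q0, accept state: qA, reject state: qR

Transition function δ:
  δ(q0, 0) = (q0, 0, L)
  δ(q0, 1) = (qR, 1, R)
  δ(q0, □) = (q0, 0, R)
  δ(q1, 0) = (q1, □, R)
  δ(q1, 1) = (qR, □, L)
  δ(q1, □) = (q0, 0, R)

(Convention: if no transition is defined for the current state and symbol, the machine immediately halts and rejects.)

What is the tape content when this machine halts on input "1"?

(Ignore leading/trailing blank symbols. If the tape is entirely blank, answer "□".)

Execution trace:
Initial: [q0]1
Step 1: δ(q0, 1) = (qR, 1, R) → 1[qR]□

The machine reaches the reject state qR and halts.

Final tape (ignoring leading/trailing blanks): 1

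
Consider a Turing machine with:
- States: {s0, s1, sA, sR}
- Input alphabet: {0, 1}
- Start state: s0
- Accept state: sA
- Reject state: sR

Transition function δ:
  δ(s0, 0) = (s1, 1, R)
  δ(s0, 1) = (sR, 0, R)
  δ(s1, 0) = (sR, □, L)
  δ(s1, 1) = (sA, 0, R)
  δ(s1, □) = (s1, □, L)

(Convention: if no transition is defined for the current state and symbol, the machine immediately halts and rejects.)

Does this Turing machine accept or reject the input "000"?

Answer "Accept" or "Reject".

Execution trace:
Initial: [s0]000
Step 1: δ(s0, 0) = (s1, 1, R) → 1[s1]00
Step 2: δ(s1, 0) = (sR, □, L) → [sR]1□0

The machine reaches the reject state sR and halts.

Answer: Reject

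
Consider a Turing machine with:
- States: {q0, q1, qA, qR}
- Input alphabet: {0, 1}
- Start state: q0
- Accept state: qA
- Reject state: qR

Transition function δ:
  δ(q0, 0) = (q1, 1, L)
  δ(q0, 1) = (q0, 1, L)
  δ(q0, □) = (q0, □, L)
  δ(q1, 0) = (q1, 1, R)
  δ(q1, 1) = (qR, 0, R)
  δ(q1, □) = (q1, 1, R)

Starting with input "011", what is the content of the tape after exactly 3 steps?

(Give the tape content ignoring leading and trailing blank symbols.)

Execution trace:
Initial: [q0]011
Step 1: δ(q0, 0) = (q1, 1, L) → [q1]□111
Step 2: δ(q1, □) = (q1, 1, R) → 1[q1]111
Step 3: δ(q1, 1) = (qR, 0, R) → 10[qR]11

The machine reaches the reject state qR and halts.

After 3 steps, the tape (ignoring leading/trailing blanks) is: 1011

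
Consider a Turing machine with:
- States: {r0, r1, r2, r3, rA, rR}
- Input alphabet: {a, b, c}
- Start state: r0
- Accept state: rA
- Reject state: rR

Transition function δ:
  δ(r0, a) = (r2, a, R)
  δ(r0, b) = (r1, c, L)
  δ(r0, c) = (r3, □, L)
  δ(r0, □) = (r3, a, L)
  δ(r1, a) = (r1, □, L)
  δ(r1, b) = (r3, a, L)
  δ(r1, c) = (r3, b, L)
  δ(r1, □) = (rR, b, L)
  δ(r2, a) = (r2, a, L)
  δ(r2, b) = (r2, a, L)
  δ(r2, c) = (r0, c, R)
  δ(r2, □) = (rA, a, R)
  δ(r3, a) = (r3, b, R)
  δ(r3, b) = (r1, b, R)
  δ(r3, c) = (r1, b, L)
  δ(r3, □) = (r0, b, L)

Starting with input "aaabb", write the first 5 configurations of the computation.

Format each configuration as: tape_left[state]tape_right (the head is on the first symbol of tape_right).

Transitions applied:
Step 1: δ(r0, a) = (r2, a, R)
Step 2: δ(r2, a) = (r2, a, L)
Step 3: δ(r2, a) = (r2, a, L)
Step 4: δ(r2, □) = (rA, a, R)

The first 5 configurations are:
[r0]aaabb ⊢ a[r2]aabb ⊢ [r2]aaabb ⊢ [r2]□aaabb ⊢ a[rA]aaabb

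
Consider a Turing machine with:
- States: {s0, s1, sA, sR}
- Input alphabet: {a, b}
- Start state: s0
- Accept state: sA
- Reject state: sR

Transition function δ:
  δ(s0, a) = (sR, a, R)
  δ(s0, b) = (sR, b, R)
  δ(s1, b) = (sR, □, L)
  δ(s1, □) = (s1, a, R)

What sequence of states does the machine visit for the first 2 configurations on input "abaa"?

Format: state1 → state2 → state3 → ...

Execution trace:
Initial: [s0]abaa
Step 1: δ(s0, a) = (sR, a, R) → a[sR]baa

The machine reaches the reject state sR and halts.

State sequence: s0 → sR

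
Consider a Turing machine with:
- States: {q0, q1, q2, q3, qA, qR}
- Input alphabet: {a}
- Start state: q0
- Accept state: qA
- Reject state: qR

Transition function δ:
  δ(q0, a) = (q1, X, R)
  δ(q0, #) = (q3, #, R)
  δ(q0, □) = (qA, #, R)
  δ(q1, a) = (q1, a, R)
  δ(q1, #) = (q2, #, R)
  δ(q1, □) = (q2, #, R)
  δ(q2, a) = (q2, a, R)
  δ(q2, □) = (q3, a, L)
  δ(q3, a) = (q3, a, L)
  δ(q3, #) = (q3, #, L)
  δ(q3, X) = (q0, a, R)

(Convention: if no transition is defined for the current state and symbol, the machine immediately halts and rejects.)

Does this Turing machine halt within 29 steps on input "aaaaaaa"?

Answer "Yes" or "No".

Execution trace:
Initial: [q0]aaaaaaa
Step 1: δ(q0, a) = (q1, X, R) → X[q1]aaaaaa
Step 2: δ(q1, a) = (q1, a, R) → Xa[q1]aaaaa
Step 3: δ(q1, a) = (q1, a, R) → Xaa[q1]aaaa
Step 4: δ(q1, a) = (q1, a, R) → Xaaa[q1]aaa
Step 5: δ(q1, a) = (q1, a, R) → Xaaaa[q1]aa
Step 6: δ(q1, a) = (q1, a, R) → Xaaaaa[q1]a
Step 7: δ(q1, a) = (q1, a, R) → Xaaaaaa[q1]□
Step 8: δ(q1, □) = (q2, #, R) → Xaaaaaa#[q2]□
Step 9: δ(q2, □) = (q3, a, L) → Xaaaaaa[q3]#a
Step 10: δ(q3, #) = (q3, #, L) → Xaaaaa[q3]a#a
Step 11: δ(q3, a) = (q3, a, L) → Xaaaa[q3]aa#a
Step 12: δ(q3, a) = (q3, a, L) → Xaaa[q3]aaa#a
Step 13: δ(q3, a) = (q3, a, L) → Xaa[q3]aaaa#a
Step 14: δ(q3, a) = (q3, a, L) → Xa[q3]aaaaa#a
Step 15: δ(q3, a) = (q3, a, L) → X[q3]aaaaaa#a
Step 16: δ(q3, a) = (q3, a, L) → [q3]Xaaaaaa#a
Step 17: δ(q3, X) = (q0, a, R) → a[q0]aaaaaa#a
Step 18: δ(q0, a) = (q1, X, R) → aX[q1]aaaaa#a
Step 19: δ(q1, a) = (q1, a, R) → aXa[q1]aaaa#a
Step 20: δ(q1, a) = (q1, a, R) → aXaa[q1]aaa#a
Step 21: δ(q1, a) = (q1, a, R) → aXaaa[q1]aa#a
Step 22: δ(q1, a) = (q1, a, R) → aXaaaa[q1]a#a
Step 23: δ(q1, a) = (q1, a, R) → aXaaaaa[q1]#a
Step 24: δ(q1, #) = (q2, #, R) → aXaaaaa#[q2]a
Step 25: δ(q2, a) = (q2, a, R) → aXaaaaa#a[q2]□
Step 26: δ(q2, □) = (q3, a, L) → aXaaaaa#[q3]aa
Step 27: δ(q3, a) = (q3, a, L) → aXaaaaa[q3]#aa
Step 28: δ(q3, #) = (q3, #, L) → aXaaaa[q3]a#aa
Step 29: δ(q3, a) = (q3, a, L) → aXaaa[q3]aa#aa

The machine has not reached a halting state after 29 steps.
The machine did not halt within the 29-step bound.

Answer: No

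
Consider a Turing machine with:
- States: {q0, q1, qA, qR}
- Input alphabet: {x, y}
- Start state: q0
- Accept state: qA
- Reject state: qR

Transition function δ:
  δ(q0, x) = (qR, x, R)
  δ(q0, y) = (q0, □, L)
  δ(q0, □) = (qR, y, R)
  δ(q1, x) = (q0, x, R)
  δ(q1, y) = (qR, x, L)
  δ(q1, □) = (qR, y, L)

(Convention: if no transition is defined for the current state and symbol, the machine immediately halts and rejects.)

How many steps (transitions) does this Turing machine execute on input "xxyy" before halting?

Execution trace:
Initial: [q0]xxyy
Step 1: δ(q0, x) = (qR, x, R) → x[qR]xyy

The machine reaches the reject state qR and halts.

The machine executed 1 step before halting.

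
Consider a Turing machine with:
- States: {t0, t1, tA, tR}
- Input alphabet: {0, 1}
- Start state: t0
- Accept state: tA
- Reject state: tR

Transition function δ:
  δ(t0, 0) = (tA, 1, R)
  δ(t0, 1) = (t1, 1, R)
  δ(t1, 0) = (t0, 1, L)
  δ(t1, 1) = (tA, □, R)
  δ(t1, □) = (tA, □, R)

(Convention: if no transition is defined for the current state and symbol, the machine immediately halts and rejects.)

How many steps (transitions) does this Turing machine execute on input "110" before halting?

Execution trace:
Initial: [t0]110
Step 1: δ(t0, 1) = (t1, 1, R) → 1[t1]10
Step 2: δ(t1, 1) = (tA, □, R) → 1□[tA]0

The machine reaches the accept state tA and halts.

The machine executed 2 steps before halting.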